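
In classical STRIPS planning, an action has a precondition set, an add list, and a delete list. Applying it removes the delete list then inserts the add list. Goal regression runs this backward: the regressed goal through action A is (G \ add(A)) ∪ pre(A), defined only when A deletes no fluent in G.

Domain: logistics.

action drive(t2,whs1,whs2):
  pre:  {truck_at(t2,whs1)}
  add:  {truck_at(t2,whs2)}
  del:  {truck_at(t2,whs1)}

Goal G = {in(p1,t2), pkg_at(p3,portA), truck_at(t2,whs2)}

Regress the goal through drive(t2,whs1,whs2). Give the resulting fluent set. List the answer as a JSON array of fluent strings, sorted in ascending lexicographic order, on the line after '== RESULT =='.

Regress:
  G ∩ del = {}  (empty — regression defined)
  G \ add = {in(p1,t2), pkg_at(p3,portA), truck_at(t2,whs2)} \ {truck_at(t2,whs2)} = {in(p1,t2), pkg_at(p3,portA)}
  ∪ pre   = {in(p1,t2), pkg_at(p3,portA)} ∪ {truck_at(t2,whs1)}
          = {in(p1,t2), pkg_at(p3,portA), truck_at(t2,whs1)}

== RESULT ==
["in(p1,t2)", "pkg_at(p3,portA)", "truck_at(t2,whs1)"]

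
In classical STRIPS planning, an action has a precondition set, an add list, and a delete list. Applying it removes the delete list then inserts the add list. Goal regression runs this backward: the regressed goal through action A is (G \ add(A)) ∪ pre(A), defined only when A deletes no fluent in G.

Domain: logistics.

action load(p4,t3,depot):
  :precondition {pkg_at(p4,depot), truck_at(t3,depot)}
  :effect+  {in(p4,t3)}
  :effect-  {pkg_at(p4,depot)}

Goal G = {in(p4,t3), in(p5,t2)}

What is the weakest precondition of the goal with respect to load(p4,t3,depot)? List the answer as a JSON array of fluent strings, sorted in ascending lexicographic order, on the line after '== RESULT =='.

Regress:
  G ∩ del = {}  (empty — regression defined)
  G \ add = {in(p4,t3), in(p5,t2)} \ {in(p4,t3)} = {in(p5,t2)}
  ∪ pre   = {in(p5,t2)} ∪ {pkg_at(p4,depot), truck_at(t3,depot)}
          = {in(p5,t2), pkg_at(p4,depot), truck_at(t3,depot)}

== RESULT ==
["in(p5,t2)", "pkg_at(p4,depot)", "truck_at(t3,depot)"]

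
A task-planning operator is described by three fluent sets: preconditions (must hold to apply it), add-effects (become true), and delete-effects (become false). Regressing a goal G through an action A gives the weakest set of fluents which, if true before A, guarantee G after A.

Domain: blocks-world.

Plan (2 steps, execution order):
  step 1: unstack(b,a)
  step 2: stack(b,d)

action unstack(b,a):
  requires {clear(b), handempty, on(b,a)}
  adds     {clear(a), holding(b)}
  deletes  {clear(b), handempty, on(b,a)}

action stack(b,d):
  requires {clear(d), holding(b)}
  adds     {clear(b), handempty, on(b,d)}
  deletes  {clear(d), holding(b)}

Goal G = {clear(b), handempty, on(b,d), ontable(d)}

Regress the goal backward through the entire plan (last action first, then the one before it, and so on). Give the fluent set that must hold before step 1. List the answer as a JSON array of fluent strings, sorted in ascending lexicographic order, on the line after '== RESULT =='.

Work backward from the goal:
  through step 2 (stack(b,d)): drop {clear(b), handempty, on(b,d)}, keep {ontable(d)}, require {clear(d), holding(b)}
    → {clear(d), holding(b), ontable(d)}
  through step 1 (unstack(b,a)): drop {holding(b)}, keep {clear(d), ontable(d)}, require {clear(b), handempty, on(b,a)}
    → {clear(b), clear(d), handempty, on(b,a), ontable(d)}

== RESULT ==
["clear(b)", "clear(d)", "handempty", "on(b,a)", "ontable(d)"]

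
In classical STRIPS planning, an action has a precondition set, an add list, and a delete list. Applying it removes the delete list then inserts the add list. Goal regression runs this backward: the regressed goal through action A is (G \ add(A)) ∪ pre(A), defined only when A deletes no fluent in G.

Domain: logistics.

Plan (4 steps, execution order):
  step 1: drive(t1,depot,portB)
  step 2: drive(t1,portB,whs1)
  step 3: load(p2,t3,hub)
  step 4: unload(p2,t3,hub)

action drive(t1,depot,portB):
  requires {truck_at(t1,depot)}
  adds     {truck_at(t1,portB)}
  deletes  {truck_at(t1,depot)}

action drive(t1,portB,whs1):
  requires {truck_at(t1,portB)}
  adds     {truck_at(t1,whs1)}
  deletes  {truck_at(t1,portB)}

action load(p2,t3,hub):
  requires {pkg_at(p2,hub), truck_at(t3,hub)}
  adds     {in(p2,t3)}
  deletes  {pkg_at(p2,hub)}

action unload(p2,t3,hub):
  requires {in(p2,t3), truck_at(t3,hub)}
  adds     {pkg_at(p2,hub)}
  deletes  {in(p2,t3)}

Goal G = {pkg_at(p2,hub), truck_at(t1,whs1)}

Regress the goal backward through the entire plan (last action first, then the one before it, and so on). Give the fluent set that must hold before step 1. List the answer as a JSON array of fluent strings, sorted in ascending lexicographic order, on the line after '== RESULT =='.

Regress step by step:
  through step 4 (unload(p2,t3,hub)): drop {pkg_at(p2,hub)}, keep {truck_at(t1,whs1)}, require {in(p2,t3), truck_at(t3,hub)}
    → {in(p2,t3), truck_at(t1,whs1), truck_at(t3,hub)}
  through step 3 (load(p2,t3,hub)): drop {in(p2,t3)}, keep {truck_at(t1,whs1), truck_at(t3,hub)}, require {pkg_at(p2,hub), truck_at(t3,hub)}
    → {pkg_at(p2,hub), truck_at(t1,whs1), truck_at(t3,hub)}
  through step 2 (drive(t1,portB,whs1)): drop {truck_at(t1,whs1)}, keep {pkg_at(p2,hub), truck_at(t3,hub)}, require {truck_at(t1,portB)}
    → {pkg_at(p2,hub), truck_at(t1,portB), truck_at(t3,hub)}
  through step 1 (drive(t1,depot,portB)): drop {truck_at(t1,portB)}, keep {pkg_at(p2,hub), truck_at(t3,hub)}, require {truck_at(t1,depot)}
    → {pkg_at(p2,hub), truck_at(t1,depot), truck_at(t3,hub)}

== RESULT ==
["pkg_at(p2,hub)", "truck_at(t1,depot)", "truck_at(t3,hub)"]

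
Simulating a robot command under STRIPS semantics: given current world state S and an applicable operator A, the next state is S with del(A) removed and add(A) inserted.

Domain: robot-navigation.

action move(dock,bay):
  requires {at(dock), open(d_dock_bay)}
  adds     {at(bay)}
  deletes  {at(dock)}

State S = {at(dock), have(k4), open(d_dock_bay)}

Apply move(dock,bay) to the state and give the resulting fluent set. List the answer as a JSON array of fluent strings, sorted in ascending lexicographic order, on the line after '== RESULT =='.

Progress:
  pre ⊆ S: {at(dock), open(d_dock_bay)} ⊆ S  — applicable
  S \ del = {have(k4), open(d_dock_bay)}
  ∪ add   = {at(bay), have(k4), open(d_dock_bay)}

== RESULT ==
["at(bay)", "have(k4)", "open(d_dock_bay)"]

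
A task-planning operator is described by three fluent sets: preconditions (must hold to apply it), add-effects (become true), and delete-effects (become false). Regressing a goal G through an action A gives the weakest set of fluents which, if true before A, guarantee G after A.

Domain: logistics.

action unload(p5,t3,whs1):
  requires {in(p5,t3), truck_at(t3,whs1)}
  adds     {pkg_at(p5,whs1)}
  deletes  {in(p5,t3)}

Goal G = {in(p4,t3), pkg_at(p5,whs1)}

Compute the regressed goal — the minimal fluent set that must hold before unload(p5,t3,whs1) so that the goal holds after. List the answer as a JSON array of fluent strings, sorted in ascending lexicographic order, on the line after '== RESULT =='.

Compute (G \ add) ∪ pre:
  G ∩ del = {}  (empty — regression defined)
  G \ add = {in(p4,t3), pkg_at(p5,whs1)} \ {pkg_at(p5,whs1)} = {in(p4,t3)}
  ∪ pre   = {in(p4,t3)} ∪ {in(p5,t3), truck_at(t3,whs1)}
          = {in(p4,t3), in(p5,t3), truck_at(t3,whs1)}

== RESULT ==
["in(p4,t3)", "in(p5,t3)", "truck_at(t3,whs1)"]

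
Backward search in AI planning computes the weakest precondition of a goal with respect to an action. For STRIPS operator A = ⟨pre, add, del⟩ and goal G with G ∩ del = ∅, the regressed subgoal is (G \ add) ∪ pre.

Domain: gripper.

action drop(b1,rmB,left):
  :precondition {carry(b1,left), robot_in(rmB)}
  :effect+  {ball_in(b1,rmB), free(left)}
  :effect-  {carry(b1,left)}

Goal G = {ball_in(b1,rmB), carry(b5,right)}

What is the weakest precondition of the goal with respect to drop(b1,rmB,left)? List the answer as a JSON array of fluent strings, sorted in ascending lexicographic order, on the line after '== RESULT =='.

Regress:
  G ∩ del = {}  (empty — regression defined)
  G \ add = {ball_in(b1,rmB), carry(b5,right)} \ {ball_in(b1,rmB), free(left)} = {carry(b5,right)}
  ∪ pre   = {carry(b5,right)} ∪ {carry(b1,left), robot_in(rmB)}
          = {carry(b1,left), carry(b5,right), robot_in(rmB)}

== RESULT ==
["carry(b1,left)", "carry(b5,right)", "robot_in(rmB)"]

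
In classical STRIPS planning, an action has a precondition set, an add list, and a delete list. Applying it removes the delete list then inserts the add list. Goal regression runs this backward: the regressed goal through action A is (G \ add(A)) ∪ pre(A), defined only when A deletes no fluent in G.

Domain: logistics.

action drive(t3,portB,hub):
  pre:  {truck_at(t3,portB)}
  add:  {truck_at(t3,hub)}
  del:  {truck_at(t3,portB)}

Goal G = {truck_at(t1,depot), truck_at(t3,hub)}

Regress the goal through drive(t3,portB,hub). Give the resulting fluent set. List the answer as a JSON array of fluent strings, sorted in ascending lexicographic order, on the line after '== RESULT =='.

Compute (G \ add) ∪ pre:
  G ∩ del = {}  (empty — regression defined)
  G \ add = {truck_at(t1,depot), truck_at(t3,hub)} \ {truck_at(t3,hub)} = {truck_at(t1,depot)}
  ∪ pre   = {truck_at(t1,depot)} ∪ {truck_at(t3,portB)}
          = {truck_at(t1,depot), truck_at(t3,portB)}

== RESULT ==
["truck_at(t1,depot)", "truck_at(t3,portB)"]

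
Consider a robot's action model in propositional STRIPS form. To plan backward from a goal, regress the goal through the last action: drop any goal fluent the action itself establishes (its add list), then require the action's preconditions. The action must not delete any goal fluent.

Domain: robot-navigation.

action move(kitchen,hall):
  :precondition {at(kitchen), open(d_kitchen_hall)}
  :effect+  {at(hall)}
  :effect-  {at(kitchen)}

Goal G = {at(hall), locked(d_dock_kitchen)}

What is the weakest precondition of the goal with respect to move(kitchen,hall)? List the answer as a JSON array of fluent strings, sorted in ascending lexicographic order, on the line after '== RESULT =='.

Compute (G \ add) ∪ pre:
  G ∩ del = {}  (empty — regression defined)
  G \ add = {at(hall), locked(d_dock_kitchen)} \ {at(hall)} = {locked(d_dock_kitchen)}
  ∪ pre   = {locked(d_dock_kitchen)} ∪ {at(kitchen), open(d_kitchen_hall)}
          = {at(kitchen), locked(d_dock_kitchen), open(d_kitchen_hall)}

== RESULT ==
["at(kitchen)", "locked(d_dock_kitchen)", "open(d_kitchen_hall)"]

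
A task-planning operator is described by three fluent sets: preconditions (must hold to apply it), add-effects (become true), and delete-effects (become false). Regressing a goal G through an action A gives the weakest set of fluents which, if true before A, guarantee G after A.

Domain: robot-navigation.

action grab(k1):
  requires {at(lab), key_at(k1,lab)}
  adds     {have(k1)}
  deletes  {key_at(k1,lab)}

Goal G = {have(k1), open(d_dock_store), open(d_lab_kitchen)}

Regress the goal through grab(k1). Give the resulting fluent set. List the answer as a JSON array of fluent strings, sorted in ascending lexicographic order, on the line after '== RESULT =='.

Regress:
  G ∩ del = {}  (empty — regression defined)
  G \ add = {have(k1), open(d_dock_store), open(d_lab_kitchen)} \ {have(k1)} = {open(d_dock_store), open(d_lab_kitchen)}
  ∪ pre   = {open(d_dock_store), open(d_lab_kitchen)} ∪ {at(lab), key_at(k1,lab)}
          = {at(lab), key_at(k1,lab), open(d_dock_store), open(d_lab_kitchen)}

== RESULT ==
["at(lab)", "key_at(k1,lab)", "open(d_dock_store)", "open(d_lab_kitchen)"]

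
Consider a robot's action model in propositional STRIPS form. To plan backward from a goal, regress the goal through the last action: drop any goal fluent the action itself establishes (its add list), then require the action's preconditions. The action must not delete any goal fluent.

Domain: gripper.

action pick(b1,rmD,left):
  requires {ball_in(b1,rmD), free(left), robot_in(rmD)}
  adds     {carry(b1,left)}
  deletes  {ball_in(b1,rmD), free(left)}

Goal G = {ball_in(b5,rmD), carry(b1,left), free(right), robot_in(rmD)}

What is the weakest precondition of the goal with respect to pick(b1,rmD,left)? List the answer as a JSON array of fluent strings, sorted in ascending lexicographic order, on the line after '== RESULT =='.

Compute (G \ add) ∪ pre:
  G ∩ del = {}  (empty — regression defined)
  G \ add = {ball_in(b5,rmD), carry(b1,left), free(right), robot_in(rmD)} \ {carry(b1,left)} = {ball_in(b5,rmD), free(right), robot_in(rmD)}
  ∪ pre   = {ball_in(b5,rmD), free(right), robot_in(rmD)} ∪ {ball_in(b1,rmD), free(left), robot_in(rmD)}
          = {ball_in(b1,rmD), ball_in(b5,rmD), free(left), free(right), robot_in(rmD)}

== RESULT ==
["ball_in(b1,rmD)", "ball_in(b5,rmD)", "free(left)", "free(right)", "robot_in(rmD)"]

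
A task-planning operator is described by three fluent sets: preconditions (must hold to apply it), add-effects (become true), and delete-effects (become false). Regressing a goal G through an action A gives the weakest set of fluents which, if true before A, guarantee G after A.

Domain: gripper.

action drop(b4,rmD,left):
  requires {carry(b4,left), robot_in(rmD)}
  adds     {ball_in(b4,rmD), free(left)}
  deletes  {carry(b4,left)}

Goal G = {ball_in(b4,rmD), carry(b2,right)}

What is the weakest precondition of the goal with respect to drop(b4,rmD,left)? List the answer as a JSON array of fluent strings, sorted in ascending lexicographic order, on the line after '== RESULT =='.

Regress:
  G ∩ del = {}  (empty — regression defined)
  G \ add = {ball_in(b4,rmD), carry(b2,right)} \ {ball_in(b4,rmD), free(left)} = {carry(b2,right)}
  ∪ pre   = {carry(b2,right)} ∪ {carry(b4,left), robot_in(rmD)}
          = {carry(b2,right), carry(b4,left), robot_in(rmD)}

== RESULT ==
["carry(b2,right)", "carry(b4,left)", "robot_in(rmD)"]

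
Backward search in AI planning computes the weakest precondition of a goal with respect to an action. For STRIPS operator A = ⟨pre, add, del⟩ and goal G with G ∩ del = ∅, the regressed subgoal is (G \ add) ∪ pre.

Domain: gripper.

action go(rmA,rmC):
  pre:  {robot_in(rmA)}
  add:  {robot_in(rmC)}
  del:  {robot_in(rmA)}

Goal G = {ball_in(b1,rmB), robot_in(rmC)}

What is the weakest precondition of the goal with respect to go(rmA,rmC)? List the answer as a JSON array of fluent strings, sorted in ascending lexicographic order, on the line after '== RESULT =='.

Regress:
  G ∩ del = {}  (empty — regression defined)
  G \ add = {ball_in(b1,rmB), robot_in(rmC)} \ {robot_in(rmC)} = {ball_in(b1,rmB)}
  ∪ pre   = {ball_in(b1,rmB)} ∪ {robot_in(rmA)}
          = {ball_in(b1,rmB), robot_in(rmA)}

== RESULT ==
["ball_in(b1,rmB)", "robot_in(rmA)"]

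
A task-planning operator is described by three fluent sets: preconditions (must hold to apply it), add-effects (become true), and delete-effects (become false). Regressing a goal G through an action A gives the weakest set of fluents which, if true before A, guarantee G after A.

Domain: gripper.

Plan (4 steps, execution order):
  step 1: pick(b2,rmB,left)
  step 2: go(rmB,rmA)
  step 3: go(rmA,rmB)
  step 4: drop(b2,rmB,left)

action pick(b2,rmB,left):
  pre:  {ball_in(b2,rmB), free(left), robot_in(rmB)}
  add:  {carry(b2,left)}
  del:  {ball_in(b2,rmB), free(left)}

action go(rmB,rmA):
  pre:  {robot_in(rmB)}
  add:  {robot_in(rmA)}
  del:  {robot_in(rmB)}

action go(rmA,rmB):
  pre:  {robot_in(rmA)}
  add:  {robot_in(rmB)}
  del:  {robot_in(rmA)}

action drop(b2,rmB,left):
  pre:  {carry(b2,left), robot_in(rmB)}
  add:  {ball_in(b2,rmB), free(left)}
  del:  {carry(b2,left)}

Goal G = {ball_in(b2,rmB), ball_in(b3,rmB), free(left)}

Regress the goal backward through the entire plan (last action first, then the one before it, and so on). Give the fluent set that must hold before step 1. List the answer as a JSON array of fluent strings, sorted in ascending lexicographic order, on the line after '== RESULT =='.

Work backward from the goal:
  through step 4 (drop(b2,rmB,left)): drop {ball_in(b2,rmB), free(left)}, keep {ball_in(b3,rmB)}, require {carry(b2,left), robot_in(rmB)}
    → {ball_in(b3,rmB), carry(b2,left), robot_in(rmB)}
  through step 3 (go(rmA,rmB)): drop {robot_in(rmB)}, keep {ball_in(b3,rmB), carry(b2,left)}, require {robot_in(rmA)}
    → {ball_in(b3,rmB), carry(b2,left), robot_in(rmA)}
  through step 2 (go(rmB,rmA)): drop {robot_in(rmA)}, keep {ball_in(b3,rmB), carry(b2,left)}, require {robot_in(rmB)}
    → {ball_in(b3,rmB), carry(b2,left), robot_in(rmB)}
  through step 1 (pick(b2,rmB,left)): drop {carry(b2,left)}, keep {ball_in(b3,rmB), robot_in(rmB)}, require {ball_in(b2,rmB), free(left), robot_in(rmB)}
    → {ball_in(b2,rmB), ball_in(b3,rmB), free(left), robot_in(rmB)}

== RESULT ==
["ball_in(b2,rmB)", "ball_in(b3,rmB)", "free(left)", "robot_in(rmB)"]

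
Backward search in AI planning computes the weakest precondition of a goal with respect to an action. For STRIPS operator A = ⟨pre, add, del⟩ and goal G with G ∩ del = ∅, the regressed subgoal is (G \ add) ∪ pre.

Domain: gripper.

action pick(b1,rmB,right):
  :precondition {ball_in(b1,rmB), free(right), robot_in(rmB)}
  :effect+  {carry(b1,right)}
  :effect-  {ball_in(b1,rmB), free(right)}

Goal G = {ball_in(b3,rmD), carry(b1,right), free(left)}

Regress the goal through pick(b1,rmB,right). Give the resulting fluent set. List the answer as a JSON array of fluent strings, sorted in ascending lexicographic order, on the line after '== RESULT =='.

Compute (G \ add) ∪ pre:
  G ∩ del = {}  (empty — regression defined)
  G \ add = {ball_in(b3,rmD), carry(b1,right), free(left)} \ {carry(b1,right)} = {ball_in(b3,rmD), free(left)}
  ∪ pre   = {ball_in(b3,rmD), free(left)} ∪ {ball_in(b1,rmB), free(right), robot_in(rmB)}
          = {ball_in(b1,rmB), ball_in(b3,rmD), free(left), free(right), robot_in(rmB)}

== RESULT ==
["ball_in(b1,rmB)", "ball_in(b3,rmD)", "free(left)", "free(right)", "robot_in(rmB)"]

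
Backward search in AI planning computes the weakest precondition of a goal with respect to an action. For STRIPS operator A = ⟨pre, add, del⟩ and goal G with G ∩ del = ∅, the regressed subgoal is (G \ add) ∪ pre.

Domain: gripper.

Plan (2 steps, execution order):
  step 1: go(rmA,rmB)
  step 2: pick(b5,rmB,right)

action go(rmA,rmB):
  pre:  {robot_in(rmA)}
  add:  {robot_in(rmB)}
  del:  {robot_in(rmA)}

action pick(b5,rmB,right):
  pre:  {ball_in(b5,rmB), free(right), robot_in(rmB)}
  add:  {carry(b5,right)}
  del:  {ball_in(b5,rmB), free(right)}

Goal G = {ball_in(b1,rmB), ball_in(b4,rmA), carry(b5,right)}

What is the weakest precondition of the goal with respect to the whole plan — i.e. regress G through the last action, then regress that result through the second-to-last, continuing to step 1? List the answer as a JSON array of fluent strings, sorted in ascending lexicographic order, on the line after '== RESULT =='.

Regress step by step:
  through step 2 (pick(b5,rmB,right)): drop {carry(b5,right)}, keep {ball_in(b1,rmB), ball_in(b4,rmA)}, require {ball_in(b5,rmB), free(right), robot_in(rmB)}
    → {ball_in(b1,rmB), ball_in(b4,rmA), ball_in(b5,rmB), free(right), robot_in(rmB)}
  through step 1 (go(rmA,rmB)): drop {robot_in(rmB)}, keep {ball_in(b1,rmB), ball_in(b4,rmA), ball_in(b5,rmB), free(right)}, require {robot_in(rmA)}
    → {ball_in(b1,rmB), ball_in(b4,rmA), ball_in(b5,rmB), free(right), robot_in(rmA)}

== RESULT ==
["ball_in(b1,rmB)", "ball_in(b4,rmA)", "ball_in(b5,rmB)", "free(right)", "robot_in(rmA)"]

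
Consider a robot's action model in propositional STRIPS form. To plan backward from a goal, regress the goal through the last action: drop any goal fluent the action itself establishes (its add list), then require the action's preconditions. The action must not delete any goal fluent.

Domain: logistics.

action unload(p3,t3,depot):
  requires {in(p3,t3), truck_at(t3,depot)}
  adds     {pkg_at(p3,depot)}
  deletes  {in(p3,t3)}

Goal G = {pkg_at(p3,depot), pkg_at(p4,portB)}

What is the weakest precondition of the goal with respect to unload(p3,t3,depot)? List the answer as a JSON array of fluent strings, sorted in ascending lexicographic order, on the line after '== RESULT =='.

Regress:
  G ∩ del = {}  (empty — regression defined)
  G \ add = {pkg_at(p3,depot), pkg_at(p4,portB)} \ {pkg_at(p3,depot)} = {pkg_at(p4,portB)}
  ∪ pre   = {pkg_at(p4,portB)} ∪ {in(p3,t3), truck_at(t3,depot)}
          = {in(p3,t3), pkg_at(p4,portB), truck_at(t3,depot)}

== RESULT ==
["in(p3,t3)", "pkg_at(p4,portB)", "truck_at(t3,depot)"]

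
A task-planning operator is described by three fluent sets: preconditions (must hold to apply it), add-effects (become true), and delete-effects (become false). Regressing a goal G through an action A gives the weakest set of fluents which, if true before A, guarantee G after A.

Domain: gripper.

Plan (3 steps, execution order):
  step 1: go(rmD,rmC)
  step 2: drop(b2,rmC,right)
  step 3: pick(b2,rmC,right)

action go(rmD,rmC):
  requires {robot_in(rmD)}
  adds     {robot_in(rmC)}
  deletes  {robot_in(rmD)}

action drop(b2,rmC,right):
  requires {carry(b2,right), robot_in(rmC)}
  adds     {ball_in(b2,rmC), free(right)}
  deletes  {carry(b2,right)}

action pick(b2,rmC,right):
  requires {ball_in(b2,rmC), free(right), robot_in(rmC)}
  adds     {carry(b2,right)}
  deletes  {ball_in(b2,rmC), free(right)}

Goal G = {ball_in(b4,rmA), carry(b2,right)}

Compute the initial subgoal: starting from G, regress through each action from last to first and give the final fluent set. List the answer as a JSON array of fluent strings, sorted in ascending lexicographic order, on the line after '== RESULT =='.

Work backward from the goal:
  through step 3 (pick(b2,rmC,right)): drop {carry(b2,right)}, keep {ball_in(b4,rmA)}, require {ball_in(b2,rmC), free(right), robot_in(rmC)}
    → {ball_in(b2,rmC), ball_in(b4,rmA), free(right), robot_in(rmC)}
  through step 2 (drop(b2,rmC,right)): drop {ball_in(b2,rmC), free(right)}, keep {ball_in(b4,rmA), robot_in(rmC)}, require {carry(b2,right), robot_in(rmC)}
    → {ball_in(b4,rmA), carry(b2,right), robot_in(rmC)}
  through step 1 (go(rmD,rmC)): drop {robot_in(rmC)}, keep {ball_in(b4,rmA), carry(b2,right)}, require {robot_in(rmD)}
    → {ball_in(b4,rmA), carry(b2,right), robot_in(rmD)}

== RESULT ==
["ball_in(b4,rmA)", "carry(b2,right)", "robot_in(rmD)"]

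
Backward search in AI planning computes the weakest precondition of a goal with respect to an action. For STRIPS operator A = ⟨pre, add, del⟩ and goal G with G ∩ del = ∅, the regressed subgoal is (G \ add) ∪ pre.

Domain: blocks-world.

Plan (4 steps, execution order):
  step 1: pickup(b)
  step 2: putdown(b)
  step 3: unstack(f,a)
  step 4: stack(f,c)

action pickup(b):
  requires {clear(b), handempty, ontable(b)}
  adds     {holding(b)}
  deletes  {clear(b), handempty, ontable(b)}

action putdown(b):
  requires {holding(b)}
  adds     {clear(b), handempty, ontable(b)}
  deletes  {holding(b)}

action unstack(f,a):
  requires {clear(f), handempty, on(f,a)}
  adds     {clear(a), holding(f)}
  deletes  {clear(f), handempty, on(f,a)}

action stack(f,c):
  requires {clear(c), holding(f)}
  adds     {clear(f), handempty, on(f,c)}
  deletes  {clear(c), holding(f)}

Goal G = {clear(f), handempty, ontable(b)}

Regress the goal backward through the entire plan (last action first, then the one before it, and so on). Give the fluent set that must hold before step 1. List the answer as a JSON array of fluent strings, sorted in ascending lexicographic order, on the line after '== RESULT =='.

Work backward from the goal:
  through step 4 (stack(f,c)): drop {clear(f), handempty}, keep {ontable(b)}, require {clear(c), holding(f)}
    → {clear(c), holding(f), ontable(b)}
  through step 3 (unstack(f,a)): drop {holding(f)}, keep {clear(c), ontable(b)}, require {clear(f), handempty, on(f,a)}
    → {clear(c), clear(f), handempty, on(f,a), ontable(b)}
  through step 2 (putdown(b)): drop {handempty, ontable(b)}, keep {clear(c), clear(f), on(f,a)}, require {holding(b)}
    → {clear(c), clear(f), holding(b), on(f,a)}
  through step 1 (pickup(b)): drop {holding(b)}, keep {clear(c), clear(f), on(f,a)}, require {clear(b), handempty, ontable(b)}
    → {clear(b), clear(c), clear(f), handempty, on(f,a), ontable(b)}

== RESULT ==
["clear(b)", "clear(c)", "clear(f)", "handempty", "on(f,a)", "ontable(b)"]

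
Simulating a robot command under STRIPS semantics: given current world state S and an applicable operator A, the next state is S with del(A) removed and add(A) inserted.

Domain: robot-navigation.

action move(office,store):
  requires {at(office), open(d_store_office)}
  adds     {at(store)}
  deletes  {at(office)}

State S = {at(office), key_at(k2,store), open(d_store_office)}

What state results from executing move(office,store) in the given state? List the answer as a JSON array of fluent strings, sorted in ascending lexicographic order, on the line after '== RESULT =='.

Progress:
  pre ⊆ S: {at(office), open(d_store_office)} ⊆ S  — applicable
  S \ del = {key_at(k2,store), open(d_store_office)}
  ∪ add   = {at(store), key_at(k2,store), open(d_store_office)}

== RESULT ==
["at(store)", "key_at(k2,store)", "open(d_store_office)"]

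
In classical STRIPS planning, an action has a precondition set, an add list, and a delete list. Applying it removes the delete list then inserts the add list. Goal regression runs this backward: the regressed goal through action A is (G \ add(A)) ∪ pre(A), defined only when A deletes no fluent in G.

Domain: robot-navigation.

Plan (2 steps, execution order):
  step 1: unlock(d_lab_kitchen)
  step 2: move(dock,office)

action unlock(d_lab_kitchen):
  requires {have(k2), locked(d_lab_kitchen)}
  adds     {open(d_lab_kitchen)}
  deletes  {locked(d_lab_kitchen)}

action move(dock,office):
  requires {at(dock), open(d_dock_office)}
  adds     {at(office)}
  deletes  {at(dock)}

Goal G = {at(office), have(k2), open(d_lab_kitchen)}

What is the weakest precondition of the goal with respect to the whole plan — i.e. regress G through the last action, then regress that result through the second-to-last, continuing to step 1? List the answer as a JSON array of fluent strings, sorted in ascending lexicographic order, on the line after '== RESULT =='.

Regress step by step:
  through step 2 (move(dock,office)): drop {at(office)}, keep {have(k2), open(d_lab_kitchen)}, require {at(dock), open(d_dock_office)}
    → {at(dock), have(k2), open(d_dock_office), open(d_lab_kitchen)}
  through step 1 (unlock(d_lab_kitchen)): drop {open(d_lab_kitchen)}, keep {at(dock), have(k2), open(d_dock_office)}, require {have(k2), locked(d_lab_kitchen)}
    → {at(dock), have(k2), locked(d_lab_kitchen), open(d_dock_office)}

== RESULT ==
["at(dock)", "have(k2)", "locked(d_lab_kitchen)", "open(d_dock_office)"]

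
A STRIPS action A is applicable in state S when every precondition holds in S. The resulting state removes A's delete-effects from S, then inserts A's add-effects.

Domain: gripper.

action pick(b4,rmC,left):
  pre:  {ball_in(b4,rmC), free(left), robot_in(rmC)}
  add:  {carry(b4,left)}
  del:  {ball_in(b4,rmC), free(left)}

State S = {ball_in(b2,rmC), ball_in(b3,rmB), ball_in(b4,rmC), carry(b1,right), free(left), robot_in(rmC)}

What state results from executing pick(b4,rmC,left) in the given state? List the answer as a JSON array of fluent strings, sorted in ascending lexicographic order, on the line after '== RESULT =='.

Progress:
  pre ⊆ S: {ball_in(b4,rmC), free(left), robot_in(rmC)} ⊆ S  — applicable
  S \ del = {ball_in(b2,rmC), ball_in(b3,rmB), carry(b1,right), robot_in(rmC)}
  ∪ add   = {ball_in(b2,rmC), ball_in(b3,rmB), carry(b1,right), carry(b4,left), robot_in(rmC)}

== RESULT ==
["ball_in(b2,rmC)", "ball_in(b3,rmB)", "carry(b1,right)", "carry(b4,left)", "robot_in(rmC)"]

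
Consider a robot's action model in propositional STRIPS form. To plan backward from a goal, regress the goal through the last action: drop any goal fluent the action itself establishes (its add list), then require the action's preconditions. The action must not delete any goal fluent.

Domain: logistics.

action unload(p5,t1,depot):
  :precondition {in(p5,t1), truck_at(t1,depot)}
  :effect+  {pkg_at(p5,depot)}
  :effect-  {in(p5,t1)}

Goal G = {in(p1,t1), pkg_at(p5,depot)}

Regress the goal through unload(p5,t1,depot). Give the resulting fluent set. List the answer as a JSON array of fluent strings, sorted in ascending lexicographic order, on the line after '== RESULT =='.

Regress:
  G ∩ del = {}  (empty — regression defined)
  G \ add = {in(p1,t1), pkg_at(p5,depot)} \ {pkg_at(p5,depot)} = {in(p1,t1)}
  ∪ pre   = {in(p1,t1)} ∪ {in(p5,t1), truck_at(t1,depot)}
          = {in(p1,t1), in(p5,t1), truck_at(t1,depot)}

== RESULT ==
["in(p1,t1)", "in(p5,t1)", "truck_at(t1,depot)"]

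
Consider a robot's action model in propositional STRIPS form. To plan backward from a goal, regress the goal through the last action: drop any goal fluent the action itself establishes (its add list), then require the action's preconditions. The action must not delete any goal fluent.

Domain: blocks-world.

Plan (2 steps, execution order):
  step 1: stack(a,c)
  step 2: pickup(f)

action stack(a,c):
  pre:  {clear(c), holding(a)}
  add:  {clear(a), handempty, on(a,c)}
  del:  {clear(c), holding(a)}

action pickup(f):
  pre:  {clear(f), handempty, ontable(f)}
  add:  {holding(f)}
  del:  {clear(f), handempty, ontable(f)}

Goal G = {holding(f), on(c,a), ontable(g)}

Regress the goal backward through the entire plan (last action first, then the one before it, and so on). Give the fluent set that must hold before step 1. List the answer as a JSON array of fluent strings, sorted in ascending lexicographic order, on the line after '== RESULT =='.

Regress step by step:
  through step 2 (pickup(f)): drop {holding(f)}, keep {on(c,a), ontable(g)}, require {clear(f), handempty, ontable(f)}
    → {clear(f), handempty, on(c,a), ontable(f), ontable(g)}
  through step 1 (stack(a,c)): drop {handempty}, keep {clear(f), on(c,a), ontable(f), ontable(g)}, require {clear(c), holding(a)}
    → {clear(c), clear(f), holding(a), on(c,a), ontable(f), ontable(g)}

== RESULT ==
["clear(c)", "clear(f)", "holding(a)", "on(c,a)", "ontable(f)", "ontable(g)"]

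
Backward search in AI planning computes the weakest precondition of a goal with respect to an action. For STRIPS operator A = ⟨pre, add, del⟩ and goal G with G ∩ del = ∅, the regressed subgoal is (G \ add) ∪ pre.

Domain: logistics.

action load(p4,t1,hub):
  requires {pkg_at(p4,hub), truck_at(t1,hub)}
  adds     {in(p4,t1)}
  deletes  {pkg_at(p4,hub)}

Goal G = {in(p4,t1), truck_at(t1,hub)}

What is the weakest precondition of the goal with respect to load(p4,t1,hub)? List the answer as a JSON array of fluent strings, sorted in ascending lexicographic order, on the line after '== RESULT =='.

Regress:
  G ∩ del = {}  (empty — regression defined)
  G \ add = {in(p4,t1), truck_at(t1,hub)} \ {in(p4,t1)} = {truck_at(t1,hub)}
  ∪ pre   = {truck_at(t1,hub)} ∪ {pkg_at(p4,hub), truck_at(t1,hub)}
          = {pkg_at(p4,hub), truck_at(t1,hub)}

== RESULT ==
["pkg_at(p4,hub)", "truck_at(t1,hub)"]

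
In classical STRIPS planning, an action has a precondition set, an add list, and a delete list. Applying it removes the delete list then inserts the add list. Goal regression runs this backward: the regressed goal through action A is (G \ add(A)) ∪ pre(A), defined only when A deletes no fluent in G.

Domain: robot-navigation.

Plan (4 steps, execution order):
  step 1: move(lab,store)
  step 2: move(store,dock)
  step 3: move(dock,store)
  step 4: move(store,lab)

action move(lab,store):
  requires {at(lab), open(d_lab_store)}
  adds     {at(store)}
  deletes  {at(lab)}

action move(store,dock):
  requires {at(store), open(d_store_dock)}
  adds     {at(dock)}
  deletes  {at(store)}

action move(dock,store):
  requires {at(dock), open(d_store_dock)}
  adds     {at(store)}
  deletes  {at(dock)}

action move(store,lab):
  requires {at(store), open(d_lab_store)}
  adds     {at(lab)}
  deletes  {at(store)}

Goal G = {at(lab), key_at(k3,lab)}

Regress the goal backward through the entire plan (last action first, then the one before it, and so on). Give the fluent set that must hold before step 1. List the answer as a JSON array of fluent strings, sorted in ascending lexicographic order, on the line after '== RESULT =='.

Regress step by step:
  through step 4 (move(store,lab)): drop {at(lab)}, keep {key_at(k3,lab)}, require {at(store), open(d_lab_store)}
    → {at(store), key_at(k3,lab), open(d_lab_store)}
  through step 3 (move(dock,store)): drop {at(store)}, keep {key_at(k3,lab), open(d_lab_store)}, require {at(dock), open(d_store_dock)}
    → {at(dock), key_at(k3,lab), open(d_lab_store), open(d_store_dock)}
  through step 2 (move(store,dock)): drop {at(dock)}, keep {key_at(k3,lab), open(d_lab_store), open(d_store_dock)}, require {at(store), open(d_store_dock)}
    → {at(store), key_at(k3,lab), open(d_lab_store), open(d_store_dock)}
  through step 1 (move(lab,store)): drop {at(store)}, keep {key_at(k3,lab), open(d_lab_store), open(d_store_dock)}, require {at(lab), open(d_lab_store)}
    → {at(lab), key_at(k3,lab), open(d_lab_store), open(d_store_dock)}

== RESULT ==
["at(lab)", "key_at(k3,lab)", "open(d_lab_store)", "open(d_store_dock)"]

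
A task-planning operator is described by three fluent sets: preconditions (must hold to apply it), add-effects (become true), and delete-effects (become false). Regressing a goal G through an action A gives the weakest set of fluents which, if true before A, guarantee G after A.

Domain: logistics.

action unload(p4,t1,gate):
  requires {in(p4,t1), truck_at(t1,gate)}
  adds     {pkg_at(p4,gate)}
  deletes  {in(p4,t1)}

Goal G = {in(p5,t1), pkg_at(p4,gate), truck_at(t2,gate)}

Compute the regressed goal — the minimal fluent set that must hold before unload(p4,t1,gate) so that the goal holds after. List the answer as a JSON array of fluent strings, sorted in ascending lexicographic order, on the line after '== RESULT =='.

Regress:
  G ∩ del = {}  (empty — regression defined)
  G \ add = {in(p5,t1), pkg_at(p4,gate), truck_at(t2,gate)} \ {pkg_at(p4,gate)} = {in(p5,t1), truck_at(t2,gate)}
  ∪ pre   = {in(p5,t1), truck_at(t2,gate)} ∪ {in(p4,t1), truck_at(t1,gate)}
          = {in(p4,t1), in(p5,t1), truck_at(t1,gate), truck_at(t2,gate)}

== RESULT ==
["in(p4,t1)", "in(p5,t1)", "truck_at(t1,gate)", "truck_at(t2,gate)"]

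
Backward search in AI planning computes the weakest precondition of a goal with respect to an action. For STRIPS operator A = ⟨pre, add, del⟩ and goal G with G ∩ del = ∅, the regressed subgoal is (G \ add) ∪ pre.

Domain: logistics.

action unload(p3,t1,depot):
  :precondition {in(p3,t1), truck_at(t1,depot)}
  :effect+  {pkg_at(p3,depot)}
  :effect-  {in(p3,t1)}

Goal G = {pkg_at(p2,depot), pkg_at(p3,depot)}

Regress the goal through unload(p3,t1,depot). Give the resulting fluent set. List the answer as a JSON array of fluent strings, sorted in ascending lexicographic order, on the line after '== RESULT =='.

Compute (G \ add) ∪ pre:
  G ∩ del = {}  (empty — regression defined)
  G \ add = {pkg_at(p2,depot), pkg_at(p3,depot)} \ {pkg_at(p3,depot)} = {pkg_at(p2,depot)}
  ∪ pre   = {pkg_at(p2,depot)} ∪ {in(p3,t1), truck_at(t1,depot)}
          = {in(p3,t1), pkg_at(p2,depot), truck_at(t1,depot)}

== RESULT ==
["in(p3,t1)", "pkg_at(p2,depot)", "truck_at(t1,depot)"]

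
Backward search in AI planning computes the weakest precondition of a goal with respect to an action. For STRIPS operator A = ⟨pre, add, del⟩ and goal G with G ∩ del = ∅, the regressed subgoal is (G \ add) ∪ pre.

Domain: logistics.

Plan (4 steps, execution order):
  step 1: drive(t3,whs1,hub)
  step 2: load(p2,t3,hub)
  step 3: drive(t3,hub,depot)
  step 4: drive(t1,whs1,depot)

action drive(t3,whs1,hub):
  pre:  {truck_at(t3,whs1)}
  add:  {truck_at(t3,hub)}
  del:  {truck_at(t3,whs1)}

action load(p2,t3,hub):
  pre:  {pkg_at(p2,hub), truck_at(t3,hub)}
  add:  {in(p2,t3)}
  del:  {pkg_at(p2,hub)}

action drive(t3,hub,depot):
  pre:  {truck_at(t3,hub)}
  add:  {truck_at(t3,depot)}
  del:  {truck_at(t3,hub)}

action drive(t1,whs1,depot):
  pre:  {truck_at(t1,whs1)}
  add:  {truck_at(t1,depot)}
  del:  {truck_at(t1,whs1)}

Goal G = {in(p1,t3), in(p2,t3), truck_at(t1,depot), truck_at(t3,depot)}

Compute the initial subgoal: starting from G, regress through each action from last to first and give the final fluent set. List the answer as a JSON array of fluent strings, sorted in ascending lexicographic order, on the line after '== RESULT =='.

Work backward from the goal:
  through step 4 (drive(t1,whs1,depot)): drop {truck_at(t1,depot)}, keep {in(p1,t3), in(p2,t3), truck_at(t3,depot)}, require {truck_at(t1,whs1)}
    → {in(p1,t3), in(p2,t3), truck_at(t1,whs1), truck_at(t3,depot)}
  through step 3 (drive(t3,hub,depot)): drop {truck_at(t3,depot)}, keep {in(p1,t3), in(p2,t3), truck_at(t1,whs1)}, require {truck_at(t3,hub)}
    → {in(p1,t3), in(p2,t3), truck_at(t1,whs1), truck_at(t3,hub)}
  through step 2 (load(p2,t3,hub)): drop {in(p2,t3)}, keep {in(p1,t3), truck_at(t1,whs1), truck_at(t3,hub)}, require {pkg_at(p2,hub), truck_at(t3,hub)}
    → {in(p1,t3), pkg_at(p2,hub), truck_at(t1,whs1), truck_at(t3,hub)}
  through step 1 (drive(t3,whs1,hub)): drop {truck_at(t3,hub)}, keep {in(p1,t3), pkg_at(p2,hub), truck_at(t1,whs1)}, require {truck_at(t3,whs1)}
    → {in(p1,t3), pkg_at(p2,hub), truck_at(t1,whs1), truck_at(t3,whs1)}

== RESULT ==
["in(p1,t3)", "pkg_at(p2,hub)", "truck_at(t1,whs1)", "truck_at(t3,whs1)"]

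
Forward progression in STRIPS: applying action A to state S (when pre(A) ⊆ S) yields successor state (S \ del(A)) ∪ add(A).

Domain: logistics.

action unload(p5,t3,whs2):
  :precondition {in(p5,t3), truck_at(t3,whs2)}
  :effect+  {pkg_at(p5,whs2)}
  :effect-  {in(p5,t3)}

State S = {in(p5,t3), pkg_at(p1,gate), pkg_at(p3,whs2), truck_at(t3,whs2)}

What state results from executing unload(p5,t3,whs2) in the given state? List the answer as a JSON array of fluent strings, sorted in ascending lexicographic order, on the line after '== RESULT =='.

Compute (S \ del) ∪ add:
  pre ⊆ S: {in(p5,t3), truck_at(t3,whs2)} ⊆ S  — applicable
  S \ del = {pkg_at(p1,gate), pkg_at(p3,whs2), truck_at(t3,whs2)}
  ∪ add   = {pkg_at(p1,gate), pkg_at(p3,whs2), pkg_at(p5,whs2), truck_at(t3,whs2)}

== RESULT ==
["pkg_at(p1,gate)", "pkg_at(p3,whs2)", "pkg_at(p5,whs2)", "truck_at(t3,whs2)"]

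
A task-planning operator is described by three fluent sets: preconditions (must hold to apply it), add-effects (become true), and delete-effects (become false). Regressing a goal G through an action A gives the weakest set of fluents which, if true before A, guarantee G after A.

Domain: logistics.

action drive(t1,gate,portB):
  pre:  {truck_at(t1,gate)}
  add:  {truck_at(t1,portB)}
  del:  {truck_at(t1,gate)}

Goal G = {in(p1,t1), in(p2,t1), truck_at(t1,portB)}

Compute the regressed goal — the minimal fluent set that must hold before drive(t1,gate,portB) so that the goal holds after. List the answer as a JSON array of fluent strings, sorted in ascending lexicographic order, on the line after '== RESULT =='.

Regress:
  G ∩ del = {}  (empty — regression defined)
  G \ add = {in(p1,t1), in(p2,t1), truck_at(t1,portB)} \ {truck_at(t1,portB)} = {in(p1,t1), in(p2,t1)}
  ∪ pre   = {in(p1,t1), in(p2,t1)} ∪ {truck_at(t1,gate)}
          = {in(p1,t1), in(p2,t1), truck_at(t1,gate)}

== RESULT ==
["in(p1,t1)", "in(p2,t1)", "truck_at(t1,gate)"]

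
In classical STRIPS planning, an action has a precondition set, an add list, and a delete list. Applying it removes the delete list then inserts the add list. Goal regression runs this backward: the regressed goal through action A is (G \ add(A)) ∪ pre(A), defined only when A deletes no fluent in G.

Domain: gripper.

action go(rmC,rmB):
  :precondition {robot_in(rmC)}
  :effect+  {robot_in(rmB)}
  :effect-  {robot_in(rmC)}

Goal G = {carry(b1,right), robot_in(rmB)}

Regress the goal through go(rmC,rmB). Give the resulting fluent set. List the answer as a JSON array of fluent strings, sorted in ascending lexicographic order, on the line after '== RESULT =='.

Compute (G \ add) ∪ pre:
  G ∩ del = {}  (empty — regression defined)
  G \ add = {carry(b1,right), robot_in(rmB)} \ {robot_in(rmB)} = {carry(b1,right)}
  ∪ pre   = {carry(b1,right)} ∪ {robot_in(rmC)}
          = {carry(b1,right), robot_in(rmC)}

== RESULT ==
["carry(b1,right)", "robot_in(rmC)"]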